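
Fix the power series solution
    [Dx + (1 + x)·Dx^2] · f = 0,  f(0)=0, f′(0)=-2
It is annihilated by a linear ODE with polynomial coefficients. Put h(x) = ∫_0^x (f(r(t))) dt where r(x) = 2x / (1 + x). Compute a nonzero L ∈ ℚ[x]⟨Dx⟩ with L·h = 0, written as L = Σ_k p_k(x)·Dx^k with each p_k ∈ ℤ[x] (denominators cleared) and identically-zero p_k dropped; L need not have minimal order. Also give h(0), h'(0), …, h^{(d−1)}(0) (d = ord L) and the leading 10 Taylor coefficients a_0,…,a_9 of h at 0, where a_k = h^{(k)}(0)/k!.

L = (4 + 6·x)·Dx^2 + (1 + 4·x + 3·x^2)·Dx^3  (order 3).
h: a_k = 0, 0, -2, 8/3, -13/3, 8, -242/15, 104/3, -1093/14, 1640/9, …
ICs: h(0) = 0, h′(0) = 0, h′′(0) = -4.

f: a_k = 0, -2, 1, -2/3, 1/2, -2/5, 1/3, -2/7, 1/4, -2/9, …
f∘r: x↦r, Dx↦Dx/r' in L_f ⇒ L₀.
h=∫h₀ ⇒ L = L₀·Dx.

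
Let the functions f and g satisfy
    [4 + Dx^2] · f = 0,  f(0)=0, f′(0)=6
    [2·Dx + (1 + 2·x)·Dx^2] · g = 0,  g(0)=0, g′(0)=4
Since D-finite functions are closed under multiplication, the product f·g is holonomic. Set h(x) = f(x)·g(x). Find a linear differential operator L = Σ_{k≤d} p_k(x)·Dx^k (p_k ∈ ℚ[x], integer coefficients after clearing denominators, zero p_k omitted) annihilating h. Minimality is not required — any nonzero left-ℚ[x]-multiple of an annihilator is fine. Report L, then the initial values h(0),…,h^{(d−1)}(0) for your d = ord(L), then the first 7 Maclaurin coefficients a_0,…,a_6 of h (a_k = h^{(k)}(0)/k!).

L = (-48 + 192·x + 1216·x^2 + 2048·x^3 + 1024·x^4) + (32 + 320·x + 768·x^2 + 512·x^3)·Dx + (160·x + 672·x^2 + 1024·x^3 + 512·x^4)·Dx^2 + (8 + 80·x + 192·x^2 + 128·x^3)·Dx^3 + (3 + 28·x + 92·x^2 + 128·x^3 + 64·x^4)·Dx^4  (order 4).
h: a_k = 0, 0, 24, -24, 16, -32, 176/3, …
ICs: h(0) = 0, h′(0) = 0, h′′(0) = 48, h′′′(0) = -144.

f: a_k = 0, 6, 0, -4, 0, 4/5, 0, …
g: a_k = 0, 4, -4, 16/3, -8, 64/5, -64/3, …
L₀ := L_f ⊗_s L_g (sym. prod.), ord ≤ 4.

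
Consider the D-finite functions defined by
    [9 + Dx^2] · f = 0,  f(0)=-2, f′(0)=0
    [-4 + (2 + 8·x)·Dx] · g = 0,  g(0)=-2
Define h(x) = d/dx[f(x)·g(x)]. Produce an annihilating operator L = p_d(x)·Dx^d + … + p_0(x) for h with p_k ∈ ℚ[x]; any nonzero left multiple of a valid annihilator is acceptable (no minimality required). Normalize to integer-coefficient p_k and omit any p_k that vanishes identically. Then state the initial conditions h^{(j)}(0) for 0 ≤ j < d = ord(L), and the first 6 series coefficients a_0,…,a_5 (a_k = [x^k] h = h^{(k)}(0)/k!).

f: a_k = -2, 0, 9, 0, -27/4, 0, …
g: a_k = -2, -4, 4, -8, 20, -56, …
Product ⇒ symmetric product L₀, ord ≤ 2.
h₀' ⇒ L via d/dx closure of L₀.
L = (131 + 1392·x + 4512·x^2 + 6912·x^3 + 6912·x^4) + (4 - 80·x - 576·x^2 - 768·x^3)·Dx + (7 + 80·x + 352·x^2 + 768·x^3 + 768·x^4)·Dx^2  (order 2).
h: a_k = 8, -52, -60, 38, 335, -11223/10, …
ICs: h(0) = 8, h′(0) = -52.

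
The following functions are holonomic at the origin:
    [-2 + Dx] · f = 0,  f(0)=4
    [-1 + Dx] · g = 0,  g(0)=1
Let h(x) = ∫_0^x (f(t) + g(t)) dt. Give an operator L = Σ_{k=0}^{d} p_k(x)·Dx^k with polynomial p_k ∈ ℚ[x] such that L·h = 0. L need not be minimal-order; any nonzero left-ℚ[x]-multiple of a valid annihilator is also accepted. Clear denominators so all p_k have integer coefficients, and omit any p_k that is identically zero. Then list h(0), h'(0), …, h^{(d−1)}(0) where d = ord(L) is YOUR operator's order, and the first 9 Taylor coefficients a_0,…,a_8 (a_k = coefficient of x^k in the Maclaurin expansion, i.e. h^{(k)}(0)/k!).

L = 2·Dx - 3·Dx^2 + Dx^3  (order 3).
h: a_k = 0, 5, 9/2, 17/6, 11/8, 13/24, 43/240, 257/5040, 57/4480, …
ICs: h(0) = 0, h′(0) = 5, h′′(0) = 9.

f: a_k = 4, 8, 8, 16/3, 8/3, 16/15, 16/45, 32/315, 8/315, …
g: a_k = 1, 1, 1/2, 1/6, 1/24, 1/120, 1/720, 1/5040, 1/40320, …
Sum ⇒ L₀ = lclm(L_f,L_g) in ℚ(x)⟨Dx⟩.
∫: right-multiply L₀ by Dx.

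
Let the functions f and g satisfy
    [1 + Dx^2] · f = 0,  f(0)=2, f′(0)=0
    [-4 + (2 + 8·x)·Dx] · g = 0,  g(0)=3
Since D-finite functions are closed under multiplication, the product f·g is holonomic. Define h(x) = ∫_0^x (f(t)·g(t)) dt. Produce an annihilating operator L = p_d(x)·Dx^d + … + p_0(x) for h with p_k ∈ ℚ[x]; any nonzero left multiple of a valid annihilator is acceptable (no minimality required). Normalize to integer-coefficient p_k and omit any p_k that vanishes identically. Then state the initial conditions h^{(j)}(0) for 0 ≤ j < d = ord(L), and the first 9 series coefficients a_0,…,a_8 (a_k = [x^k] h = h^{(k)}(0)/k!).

f: a_k = 2, 0, -1, 0, 1/12, 0, -1/360, 0, 1/20160, …
g: a_k = 3, 6, -6, 12, -30, 84, -252, 792, -2574, …
f·g: L₀ = L_f ⊗_s L_g, ord ≤ 2·1.
Integrate: L := L₀·Dx.
L = (13 + 8·x + 16·x^2)·Dx + (-4 - 16·x)·Dx^2 + (1 + 8·x + 16·x^2)·Dx^3  (order 3).
h: a_k = 0, 6, 6, -5, 9/2, -43/4, 313/12, -56941/840, 90059/480, …
ICs: h(0) = 0, h′(0) = 6, h′′(0) = 12.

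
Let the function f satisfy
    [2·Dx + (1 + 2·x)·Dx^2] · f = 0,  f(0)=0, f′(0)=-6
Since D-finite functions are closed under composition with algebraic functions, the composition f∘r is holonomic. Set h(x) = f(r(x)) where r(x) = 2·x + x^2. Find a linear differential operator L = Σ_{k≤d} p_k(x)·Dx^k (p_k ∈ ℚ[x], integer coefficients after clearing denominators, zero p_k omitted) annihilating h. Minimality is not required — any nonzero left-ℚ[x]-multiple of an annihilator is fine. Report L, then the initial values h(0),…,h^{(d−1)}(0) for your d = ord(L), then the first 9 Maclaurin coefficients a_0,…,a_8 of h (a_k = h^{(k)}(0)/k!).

L = (3 + 4·x + 2·x^2)·Dx + (1 + 5·x + 6·x^2 + 2·x^3)·Dx^2  (order 2).
h: a_k = 0, -12, 18, -40, 102, -1392/5, 792, -16224/7, 6924, …
ICs: h(0) = 0, h′(0) = -12.

f: a_k = 0, -6, 6, -8, 12, -96/5, 32, -384/7, 96, …
Substitute x→r, Dx→(1/r')Dx; clear ⇒ L₀.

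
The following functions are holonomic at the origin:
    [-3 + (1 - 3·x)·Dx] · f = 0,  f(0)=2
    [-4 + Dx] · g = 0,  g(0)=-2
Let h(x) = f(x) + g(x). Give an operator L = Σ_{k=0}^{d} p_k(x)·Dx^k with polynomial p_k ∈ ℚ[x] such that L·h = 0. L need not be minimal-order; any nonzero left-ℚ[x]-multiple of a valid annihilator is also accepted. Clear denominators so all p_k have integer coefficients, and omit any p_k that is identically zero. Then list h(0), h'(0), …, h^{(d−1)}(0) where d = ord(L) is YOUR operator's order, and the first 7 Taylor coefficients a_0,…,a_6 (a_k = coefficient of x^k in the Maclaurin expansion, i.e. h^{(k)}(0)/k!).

L = (-24 - 144·x) + (2 + 96·x - 144·x^2)·Dx + (1 - 15·x + 36·x^2)·Dx^2  (order 2).
h: a_k = 0, -2, 2, 98/3, 422/3, 7034/15, 65098/45, …
ICs: h(0) = 0, h′(0) = -2.

f: a_k = 2, 6, 18, 54, 162, 486, 1458, …
g: a_k = -2, -8, -16, -64/3, -64/3, -256/15, -512/45, …
Sum ⇒ L₀ = lclm(L_f,L_g) in ℚ(x)⟨Dx⟩.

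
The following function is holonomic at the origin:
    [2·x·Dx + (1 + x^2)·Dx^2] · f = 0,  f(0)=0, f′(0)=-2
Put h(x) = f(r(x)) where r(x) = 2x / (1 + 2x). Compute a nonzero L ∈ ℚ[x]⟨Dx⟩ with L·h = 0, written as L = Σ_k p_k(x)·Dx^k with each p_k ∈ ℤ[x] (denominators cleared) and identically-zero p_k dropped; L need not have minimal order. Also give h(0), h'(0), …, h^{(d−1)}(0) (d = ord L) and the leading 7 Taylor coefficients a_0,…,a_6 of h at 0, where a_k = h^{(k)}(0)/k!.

L = (4 + 16·x)·Dx + (1 + 4·x + 8·x^2)·Dx^2  (order 2).
h: a_k = 0, -4, 8, -32/3, 0, 256/5, -512/3, …
ICs: h(0) = 0, h′(0) = -4.

f: a_k = 0, -2, 0, 2/3, 0, -2/5, 0, …
Substitute x→r, Dx→(1/r')Dx; clear ⇒ L₀.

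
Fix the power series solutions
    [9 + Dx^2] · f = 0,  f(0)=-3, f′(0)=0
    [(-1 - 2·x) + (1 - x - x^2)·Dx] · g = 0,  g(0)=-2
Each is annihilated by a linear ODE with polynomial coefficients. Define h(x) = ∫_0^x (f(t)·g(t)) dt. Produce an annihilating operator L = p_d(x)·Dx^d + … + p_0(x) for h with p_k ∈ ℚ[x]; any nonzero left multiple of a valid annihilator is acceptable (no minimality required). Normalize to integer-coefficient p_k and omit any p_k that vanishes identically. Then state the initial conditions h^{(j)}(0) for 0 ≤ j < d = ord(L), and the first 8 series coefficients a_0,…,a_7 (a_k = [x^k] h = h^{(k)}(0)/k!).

L = (-7 + 9·x + 9·x^2)·Dx + (2 + 4·x)·Dx^2 + (-1 + x + x^2)·Dx^3  (order 3).
h: a_k = 0, 6, 3, -5, -9/4, -3/4, -17/8, -129/40, …
ICs: h(0) = 0, h′(0) = 6, h′′(0) = 6.

f: a_k = -3, 0, 27/2, 0, -81/8, 0, 243/80, 0, …
g: a_k = -2, -2, -4, -6, -10, -16, -26, -42, …
L₀ := L_f ⊗_s L_g (sym. prod.), ord ≤ 2.
Integrate: L := L₀·Dx.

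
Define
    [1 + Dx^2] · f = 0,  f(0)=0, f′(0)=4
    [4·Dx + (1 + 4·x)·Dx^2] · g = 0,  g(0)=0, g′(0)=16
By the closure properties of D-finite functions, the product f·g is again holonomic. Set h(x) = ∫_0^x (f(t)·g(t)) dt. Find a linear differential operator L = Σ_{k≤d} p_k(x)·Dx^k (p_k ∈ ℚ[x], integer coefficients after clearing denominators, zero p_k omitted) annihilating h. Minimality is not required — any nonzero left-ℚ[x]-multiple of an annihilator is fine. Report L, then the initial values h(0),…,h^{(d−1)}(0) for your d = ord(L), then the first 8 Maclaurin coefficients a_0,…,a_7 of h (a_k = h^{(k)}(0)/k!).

L = (-147 - 144·x - 224·x^2 + 256·x^3 + 256·x^4)·Dx + (-56 - 160·x + 384·x^2 + 512·x^3)·Dx^2 + (-150 - 160·x - 192·x^2 + 512·x^3 + 512·x^4)·Dx^3 + (-56 - 160·x + 384·x^2 + 512·x^3)·Dx^4 + (-3 - 16·x + 32·x^2 + 256·x^3 + 256·x^4)·Dx^5  (order 5).
h: a_k = 0, 0, 0, 64/3, -32, 992/15, -1504/9, 28984/63, …
ICs: h(0) = 0, h′(0) = 0, h′′(0) = 0, h′′′(0) = 128, h′′′′(0) = -768.

f: a_k = 0, 4, 0, -2/3, 0, 1/30, 0, -1/1260, …
g: a_k = 0, 16, -32, 256/3, -256, 4096/5, -8192/3, 65536/7, …
Sym-product of L_f,L_g gives L₀ (≤ ord 4).
h=∫₀ˣh₀: take L = L₀·Dx.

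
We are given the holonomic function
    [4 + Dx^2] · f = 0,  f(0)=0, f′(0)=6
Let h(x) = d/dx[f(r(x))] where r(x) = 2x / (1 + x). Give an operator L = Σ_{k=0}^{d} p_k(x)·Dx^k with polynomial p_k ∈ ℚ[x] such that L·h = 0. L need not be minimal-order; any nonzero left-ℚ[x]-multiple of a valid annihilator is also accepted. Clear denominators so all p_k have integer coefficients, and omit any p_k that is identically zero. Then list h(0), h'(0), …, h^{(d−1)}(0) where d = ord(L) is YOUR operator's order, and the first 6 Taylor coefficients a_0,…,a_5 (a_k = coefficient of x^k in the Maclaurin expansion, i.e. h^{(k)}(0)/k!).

f: a_k = 0, 6, 0, -4, 0, 4/5, …
f∘r: x↦r, Dx↦Dx/r' in L_f ⇒ L₀.
Derive L from L₀ (diff closure).
L = (22 + 12·x + 6·x^2) + (6 + 18·x + 18·x^2 + 6·x^3)·Dx + (1 + 4·x + 6·x^2 + 4·x^3 + x^4)·Dx^2  (order 2).
h: a_k = 12, -24, -60, 336, -772, 1080, …
ICs: h(0) = 12, h′(0) = -24.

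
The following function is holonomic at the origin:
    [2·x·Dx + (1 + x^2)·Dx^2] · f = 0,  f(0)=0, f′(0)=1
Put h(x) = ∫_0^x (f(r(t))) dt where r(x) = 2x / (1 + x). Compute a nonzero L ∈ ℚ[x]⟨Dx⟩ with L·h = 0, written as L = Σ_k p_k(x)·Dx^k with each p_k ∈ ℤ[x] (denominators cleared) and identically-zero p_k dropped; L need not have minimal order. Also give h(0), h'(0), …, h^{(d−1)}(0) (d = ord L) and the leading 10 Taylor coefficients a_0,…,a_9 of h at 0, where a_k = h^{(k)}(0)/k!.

L = (2 + 10·x)·Dx^2 + (1 + 2·x + 5·x^2)·Dx^3  (order 3).
h: a_k = 0, 0, 1, -2/3, -1/6, 6/5, -19/15, -22/21, 139/28, -14/3, …
ICs: h(0) = 0, h′(0) = 0, h′′(0) = 2.

f: a_k = 0, 1, 0, -1/3, 0, 1/5, 0, -1/7, 0, 1/9, …
f∘r: x↦r, Dx↦Dx/r' in L_f ⇒ L₀.
Integrate: L := L₀·Dx.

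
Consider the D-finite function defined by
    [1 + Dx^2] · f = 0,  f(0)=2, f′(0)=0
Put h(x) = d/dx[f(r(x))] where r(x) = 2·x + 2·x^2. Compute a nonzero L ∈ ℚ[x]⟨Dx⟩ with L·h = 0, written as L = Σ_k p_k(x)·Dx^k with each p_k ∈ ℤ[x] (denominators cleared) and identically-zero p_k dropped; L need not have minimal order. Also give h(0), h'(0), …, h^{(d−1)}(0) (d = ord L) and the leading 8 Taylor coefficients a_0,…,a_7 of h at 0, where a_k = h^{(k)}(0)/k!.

L = (16 + 32·x + 96·x^2 + 128·x^3 + 64·x^4) + (-6 - 12·x)·Dx + (1 + 4·x + 4·x^2)·Dx^2  (order 2).
h: a_k = 0, -8, -24, -32/3, 80/3, 704/15, 448/15, -3328/315, …
ICs: h(0) = 0, h′(0) = -8.

f: a_k = 2, 0, -1, 0, 1/12, 0, -1/360, 0, …
Substitute x→r, Dx→(1/r')Dx; clear ⇒ L₀.
Derive L from L₀ (diff closure).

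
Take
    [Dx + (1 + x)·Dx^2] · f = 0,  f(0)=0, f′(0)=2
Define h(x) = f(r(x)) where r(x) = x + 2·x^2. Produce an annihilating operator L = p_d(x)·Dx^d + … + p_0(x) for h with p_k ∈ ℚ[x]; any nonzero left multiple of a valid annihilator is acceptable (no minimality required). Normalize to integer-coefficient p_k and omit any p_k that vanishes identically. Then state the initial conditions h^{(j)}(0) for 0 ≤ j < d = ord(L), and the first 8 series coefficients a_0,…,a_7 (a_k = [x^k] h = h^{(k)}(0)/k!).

L = (-3 + 4·x + 8·x^2)·Dx + (1 + 5·x + 6·x^2 + 8·x^3)·Dx^2  (order 2).
h: a_k = 0, 2, 3, -10/3, -1/2, 22/5, -3, -26/7, …
ICs: h(0) = 0, h′(0) = 2.

f: a_k = 0, 2, -1, 2/3, -1/2, 2/5, -1/3, 2/7, …
L₀ from L_f via x↦r, Dx↦r'^{-1}Dx.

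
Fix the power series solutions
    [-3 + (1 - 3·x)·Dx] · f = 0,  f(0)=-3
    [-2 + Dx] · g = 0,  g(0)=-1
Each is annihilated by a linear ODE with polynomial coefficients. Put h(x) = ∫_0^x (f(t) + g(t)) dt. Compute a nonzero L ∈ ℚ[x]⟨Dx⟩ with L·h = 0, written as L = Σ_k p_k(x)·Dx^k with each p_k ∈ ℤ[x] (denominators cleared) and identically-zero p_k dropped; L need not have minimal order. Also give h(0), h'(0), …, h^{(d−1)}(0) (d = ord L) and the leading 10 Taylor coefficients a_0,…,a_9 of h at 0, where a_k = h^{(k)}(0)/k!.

L = (-24 - 36·x)·Dx + (14 + 24·x - 36·x^2)·Dx^2 + (-1 - 3·x + 18·x^2)·Dx^3  (order 3).
h: a_k = 0, -4, -11/2, -29/3, -247/12, -731/15, -10939/90, -98419/315, -2066723/2520, -6200147/2835, …
ICs: h(0) = 0, h′(0) = -4, h′′(0) = -11.

f: a_k = -3, -9, -27, -81, -243, -729, -2187, -6561, -19683, -59049, …
g: a_k = -1, -2, -2, -4/3, -2/3, -4/15, -4/45, -8/315, -2/315, -4/2835, …
f+g: L₀ = lclm(L_f,L_g), ord ≤ 1+1.
∫: right-multiply L₀ by Dx.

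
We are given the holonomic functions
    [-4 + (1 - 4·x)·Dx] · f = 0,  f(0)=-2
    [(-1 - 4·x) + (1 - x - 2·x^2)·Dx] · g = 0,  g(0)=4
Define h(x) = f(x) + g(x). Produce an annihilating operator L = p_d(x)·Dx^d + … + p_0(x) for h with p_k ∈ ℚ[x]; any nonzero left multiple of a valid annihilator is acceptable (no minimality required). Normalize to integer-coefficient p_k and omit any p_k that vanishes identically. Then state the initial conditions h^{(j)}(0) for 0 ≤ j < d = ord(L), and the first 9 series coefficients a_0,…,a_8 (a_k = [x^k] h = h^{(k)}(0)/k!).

L = (-8 - 144·x + 96·x^2 - 128·x^3) + (26 - 28·x - 120·x^2 + 128·x^3 - 256·x^4)·Dx + (-3 + 19·x - 34·x^2 + 24·x^3 + 16·x^4 - 64·x^5)·Dx^2  (order 2).
h: a_k = 2, -4, -20, -108, -468, -1964, -8020, -32428, -130388, …
ICs: h(0) = 2, h′(0) = -4.

f: a_k = -2, -8, -32, -128, -512, -2048, -8192, -32768, -131072, …
g: a_k = 4, 4, 12, 20, 44, 84, 172, 340, 684, …
Sum ⇒ L₀ = lclm(L_f,L_g) in ℚ(x)⟨Dx⟩.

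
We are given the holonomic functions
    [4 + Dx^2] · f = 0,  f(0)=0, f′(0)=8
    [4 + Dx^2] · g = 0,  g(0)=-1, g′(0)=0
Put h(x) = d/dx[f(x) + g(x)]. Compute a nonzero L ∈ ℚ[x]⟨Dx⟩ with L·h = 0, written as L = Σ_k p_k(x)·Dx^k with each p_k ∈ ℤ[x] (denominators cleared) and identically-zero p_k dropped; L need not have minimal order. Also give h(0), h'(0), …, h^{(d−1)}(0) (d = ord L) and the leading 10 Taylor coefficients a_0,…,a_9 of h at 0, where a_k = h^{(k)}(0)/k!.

L = 4 + Dx^2  (order 2).
h: a_k = 8, 4, -16, -8/3, 16/3, 8/15, -32/45, -16/315, 16/315, 8/2835, …
ICs: h(0) = 8, h′(0) = 4.

f: a_k = 0, 8, 0, -16/3, 0, 16/15, 0, -32/315, 0, 16/2835, …
g: a_k = -1, 0, 2, 0, -2/3, 0, 4/45, 0, -2/315, 0, …
f+g: L₀ = lclm(L_f,L_g), ord ≤ 2+2.
Differentiate: ansatz ord ≤ ord L₀ ⇒ L.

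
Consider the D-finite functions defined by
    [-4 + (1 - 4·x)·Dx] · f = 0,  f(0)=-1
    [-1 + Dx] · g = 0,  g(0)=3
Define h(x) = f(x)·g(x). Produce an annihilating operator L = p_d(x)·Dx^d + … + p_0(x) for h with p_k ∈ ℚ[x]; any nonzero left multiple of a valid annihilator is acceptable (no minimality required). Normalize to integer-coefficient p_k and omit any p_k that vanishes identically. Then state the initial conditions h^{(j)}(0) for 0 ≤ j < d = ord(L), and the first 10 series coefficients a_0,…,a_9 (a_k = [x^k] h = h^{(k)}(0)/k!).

L = (5 - 4·x) + (-1 + 4·x)·Dx  (order 1).
h: a_k = -3, -15, -123/2, -493/2, -7889/8, -157781/40, -757349/48, -106028861/1680, -3392923553/13440, -122145247909/120960, …
ICs: h(0) = -3.

f: a_k = -1, -4, -16, -64, -256, -1024, -4096, -16384, -65536, -262144, …
g: a_k = 3, 3, 3/2, 1/2, 1/8, 1/40, 1/240, 1/1680, 1/13440, 1/120960, …
Product ⇒ symmetric product L₀, ord ≤ 1.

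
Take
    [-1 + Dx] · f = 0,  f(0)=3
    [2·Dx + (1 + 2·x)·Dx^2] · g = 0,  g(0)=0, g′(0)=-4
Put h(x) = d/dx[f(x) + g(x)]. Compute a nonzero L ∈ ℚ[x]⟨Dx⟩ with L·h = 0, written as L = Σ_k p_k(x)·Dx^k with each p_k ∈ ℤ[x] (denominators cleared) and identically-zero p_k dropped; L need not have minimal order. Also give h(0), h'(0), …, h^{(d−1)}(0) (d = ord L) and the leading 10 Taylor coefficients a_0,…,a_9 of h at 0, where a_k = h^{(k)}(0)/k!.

f: a_k = 3, 3, 3/2, 1/2, 1/8, 1/40, 1/240, 1/1680, 1/13440, 1/120960, …
g: a_k = 0, -4, 4, -16/3, 8, -64/5, 64/3, -256/7, 64, -1024/9, …
L₀ := lclm(L_f,L_g); ord L₀ ≤ 1+2.
Differentiate: ansatz ord ≤ ord L₀ ⇒ L.
L = (-10 - 4·x) + (7 - 4·x - 4·x^2)·Dx + (3 + 8·x + 4·x^2)·Dx^2  (order 2).
h: a_k = -1, 11, -29/2, 65/2, -511/8, 5121/40, -61439/240, 860161/1680, -13762559/13440, 247726081/120960, …
ICs: h(0) = -1, h′(0) = 11.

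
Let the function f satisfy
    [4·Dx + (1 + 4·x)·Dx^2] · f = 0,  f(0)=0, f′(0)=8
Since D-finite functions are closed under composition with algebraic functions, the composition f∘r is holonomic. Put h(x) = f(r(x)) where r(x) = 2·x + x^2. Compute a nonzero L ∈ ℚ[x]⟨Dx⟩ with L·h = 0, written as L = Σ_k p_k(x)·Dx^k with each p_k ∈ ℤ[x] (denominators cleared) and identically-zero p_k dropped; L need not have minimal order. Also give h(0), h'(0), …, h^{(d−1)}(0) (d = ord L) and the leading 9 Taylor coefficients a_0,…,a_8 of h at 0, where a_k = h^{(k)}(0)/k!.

L = (7 + 8·x + 4·x^2)·Dx + (1 + 9·x + 12·x^2 + 4·x^3)·Dx^2  (order 2).
h: a_k = 0, 16, -56, 832/3, -1552, 46336/5, -172928/3, 2581504/7, -2408576, …
ICs: h(0) = 0, h′(0) = 16.

f: a_k = 0, 8, -16, 128/3, -128, 2048/5, -4096/3, 32768/7, -16384, …
f∘r: x↦r, Dx↦Dx/r' in L_f ⇒ L₀.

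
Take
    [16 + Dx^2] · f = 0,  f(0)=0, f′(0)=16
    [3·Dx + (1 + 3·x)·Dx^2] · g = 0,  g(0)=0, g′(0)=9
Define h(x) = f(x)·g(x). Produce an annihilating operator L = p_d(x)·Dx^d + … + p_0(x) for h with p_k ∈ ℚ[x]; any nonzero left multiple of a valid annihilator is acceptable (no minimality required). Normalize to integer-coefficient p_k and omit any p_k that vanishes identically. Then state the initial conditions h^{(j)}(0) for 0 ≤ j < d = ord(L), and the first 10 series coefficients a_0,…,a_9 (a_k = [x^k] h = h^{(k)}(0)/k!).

f: a_k = 0, 16, 0, -128/3, 0, 512/15, 0, -4096/315, 0, 8192/2835, …
g: a_k = 0, 9, -27/2, 27, -243/4, 729/5, -729/2, 6561/7, -19683/8, 6561, …
Product ⇒ symmetric product L₀, ord ≤ 4.
L = (2272 + 127488·x + 781056·x^2 + 1769472·x^3 + 1327104·x^4) + (4416 + 50112·x + 165888·x^2 + 165888·x^3)·Dx + (1022 + 19392·x + 102816·x^2 + 221184·x^3 + 165888·x^4)·Dx^2 + (276 + 3132·x + 10368·x^2 + 10368·x^3)·Dx^3 + (55 + 714·x + 3375·x^2 + 6912·x^3 + 5184·x^4)·Dx^4  (order 4).
h: a_k = 0, 0, 144, -216, 48, -396, 1488, -18504/5, 335312/35, -899922/35, …
ICs: h(0) = 0, h′(0) = 0, h′′(0) = 288, h′′′(0) = -1296.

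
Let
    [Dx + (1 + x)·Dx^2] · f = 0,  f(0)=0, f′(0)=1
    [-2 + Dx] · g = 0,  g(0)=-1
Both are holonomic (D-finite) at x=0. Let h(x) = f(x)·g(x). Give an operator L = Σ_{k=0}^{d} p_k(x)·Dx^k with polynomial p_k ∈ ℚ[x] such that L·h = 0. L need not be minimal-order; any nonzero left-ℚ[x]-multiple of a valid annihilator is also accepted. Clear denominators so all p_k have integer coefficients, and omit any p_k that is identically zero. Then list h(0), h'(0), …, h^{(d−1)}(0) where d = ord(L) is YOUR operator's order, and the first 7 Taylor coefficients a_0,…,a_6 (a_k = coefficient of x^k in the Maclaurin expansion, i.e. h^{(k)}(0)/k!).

f: a_k = 0, 1, -1/2, 1/3, -1/4, 1/5, -1/6, …
g: a_k = -1, -2, -2, -4/3, -2/3, -4/15, -4/45, …
f·g: L₀ = L_f ⊗_s L_g, ord ≤ 2·1.
L = (2 + 4·x) + (-3 - 4·x)·Dx + (1 + x)·Dx^2  (order 2).
h: a_k = 0, -1, -3/2, -4/3, -3/4, -11/30, -1/9, …
ICs: h(0) = 0, h′(0) = -1.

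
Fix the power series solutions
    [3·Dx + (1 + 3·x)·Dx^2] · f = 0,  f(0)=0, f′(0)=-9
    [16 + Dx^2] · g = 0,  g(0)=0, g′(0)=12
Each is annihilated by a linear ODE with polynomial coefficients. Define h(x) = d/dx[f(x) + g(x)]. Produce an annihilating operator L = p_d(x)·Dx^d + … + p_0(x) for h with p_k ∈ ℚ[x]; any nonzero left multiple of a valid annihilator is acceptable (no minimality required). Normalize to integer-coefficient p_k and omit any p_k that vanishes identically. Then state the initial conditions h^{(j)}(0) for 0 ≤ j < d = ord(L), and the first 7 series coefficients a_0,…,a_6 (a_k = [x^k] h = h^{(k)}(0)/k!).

f: a_k = 0, -9, 27/2, -27, 243/4, -729/5, 729/2, …
g: a_k = 0, 12, 0, -32, 0, 128/5, 0, …
Weyl lclm of L_f,L_g ⇒ L₀ (ord ≤ 4).
h=h₀': d/dx-closure on L₀ ⇒ L.
L = (1680 + 2304·x + 3456·x^2) + (272 + 1584·x + 3456·x^2 + 3456·x^3)·Dx + (105 + 144·x + 216·x^2)·Dx^2 + (17 + 99·x + 216·x^2 + 216·x^3)·Dx^3  (order 3).
h: a_k = 3, 27, -177, 243, -601, 2187, -99439/15, …
ICs: h(0) = 3, h′(0) = 27, h′′(0) = -354.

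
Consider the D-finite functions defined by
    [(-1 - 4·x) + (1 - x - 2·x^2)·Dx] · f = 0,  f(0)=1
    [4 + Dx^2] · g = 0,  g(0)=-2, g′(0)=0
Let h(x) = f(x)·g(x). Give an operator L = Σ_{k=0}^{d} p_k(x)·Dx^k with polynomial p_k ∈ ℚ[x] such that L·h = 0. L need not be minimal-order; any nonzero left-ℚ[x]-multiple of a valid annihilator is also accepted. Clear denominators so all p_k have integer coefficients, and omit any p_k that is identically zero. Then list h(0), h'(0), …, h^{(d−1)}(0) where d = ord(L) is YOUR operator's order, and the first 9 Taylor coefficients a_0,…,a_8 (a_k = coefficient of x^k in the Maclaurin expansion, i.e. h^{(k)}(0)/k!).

L = (4·x + 8·x^2) + (2 + 8·x)·Dx + (-1 + x + 2·x^2)·Dx^2  (order 2).
h: a_k = -2, -2, -2, -6, -34/3, -70/3, -2062/45, -4162/45, -58006/315, …
ICs: h(0) = -2, h′(0) = -2.

f: a_k = 1, 1, 3, 5, 11, 21, 43, 85, 171, …
g: a_k = -2, 0, 4, 0, -4/3, 0, 8/45, 0, -4/315, …
h₀=f·g: eliminate ⇒ L₀, order ≤ 1·2.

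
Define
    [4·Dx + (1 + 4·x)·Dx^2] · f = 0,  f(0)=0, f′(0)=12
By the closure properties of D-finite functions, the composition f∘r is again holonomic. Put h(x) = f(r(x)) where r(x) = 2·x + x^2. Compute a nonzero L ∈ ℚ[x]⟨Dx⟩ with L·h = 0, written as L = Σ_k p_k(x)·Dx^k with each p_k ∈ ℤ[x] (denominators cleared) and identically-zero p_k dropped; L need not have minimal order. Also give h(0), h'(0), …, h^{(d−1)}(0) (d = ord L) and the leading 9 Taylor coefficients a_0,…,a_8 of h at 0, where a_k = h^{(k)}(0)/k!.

f: a_k = 0, 12, -24, 64, -192, 3072/5, -2048, 49152/7, -24576, …
f∘r: x↦r, Dx↦Dx/r' in L_f ⇒ L₀.
L = (7 + 8·x + 4·x^2)·Dx + (1 + 9·x + 12·x^2 + 4·x^3)·Dx^2  (order 2).
h: a_k = 0, 24, -84, 416, -2328, 69504/5, -86464, 3872256/7, -3612864, …
ICs: h(0) = 0, h′(0) = 24.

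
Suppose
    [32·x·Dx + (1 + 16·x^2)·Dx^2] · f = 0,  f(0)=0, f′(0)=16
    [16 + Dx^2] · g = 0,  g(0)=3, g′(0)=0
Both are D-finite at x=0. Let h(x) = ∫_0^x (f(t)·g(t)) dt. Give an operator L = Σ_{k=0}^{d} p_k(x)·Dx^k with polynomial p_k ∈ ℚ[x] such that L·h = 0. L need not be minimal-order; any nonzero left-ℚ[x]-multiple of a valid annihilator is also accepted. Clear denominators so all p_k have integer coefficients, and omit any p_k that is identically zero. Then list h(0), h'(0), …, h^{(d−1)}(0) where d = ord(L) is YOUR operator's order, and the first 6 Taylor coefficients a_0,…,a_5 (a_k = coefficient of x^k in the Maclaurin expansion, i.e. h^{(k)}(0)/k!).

L = (1280 + 53248·x^2 + 360448·x^4 + 2097152·x^6 + 8388608·x^8)·Dx + (1536·x + 40960·x^3 + 393216·x^5 + 2097152·x^7)·Dx^2 + (96 + 4096·x^2 + 36864·x^4 + 262144·x^6 + 1048576·x^8)·Dx^3 + (96·x + 2560·x^3 + 24576·x^5 + 131072·x^7)·Dx^4 + (1 + 48·x^2 + 896·x^4 + 8192·x^6 + 32768·x^8)·Dx^5  (order 5).
h: a_k = 0, 0, 24, 0, -160, 0, …
ICs: h(0) = 0, h′(0) = 0, h′′(0) = 48, h′′′(0) = 0, h′′′′(0) = -3840.

f: a_k = 0, 16, 0, -256/3, 0, 4096/5, …
g: a_k = 3, 0, -24, 0, 32, 0, …
h₀=f·g: eliminate ⇒ L₀, order ≤ 2·2.
h=∫h₀ ⇒ L = L₀·Dx.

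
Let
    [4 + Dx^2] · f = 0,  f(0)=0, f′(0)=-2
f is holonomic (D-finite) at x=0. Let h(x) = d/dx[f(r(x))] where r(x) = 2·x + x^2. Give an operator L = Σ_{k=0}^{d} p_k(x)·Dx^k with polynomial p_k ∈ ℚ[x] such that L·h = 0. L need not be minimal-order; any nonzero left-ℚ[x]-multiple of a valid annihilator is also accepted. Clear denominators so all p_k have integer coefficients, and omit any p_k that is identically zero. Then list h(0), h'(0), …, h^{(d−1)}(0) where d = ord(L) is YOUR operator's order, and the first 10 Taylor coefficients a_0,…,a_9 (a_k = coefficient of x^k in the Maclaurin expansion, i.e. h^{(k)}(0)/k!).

L = (19 + 64·x + 96·x^2 + 64·x^3 + 16·x^4) + (-3 - 3·x)·Dx + (1 + 2·x + x^2)·Dx^2  (order 2).
h: a_k = -4, -4, 32, 64, -8/3, -120, -5696/45, 256/45, 38776/315, 2248/21, …
ICs: h(0) = -4, h′(0) = -4.

f: a_k = 0, -2, 0, 4/3, 0, -4/15, 0, 8/315, 0, -4/2835, …
Substitute x→r, Dx→(1/r')Dx; clear ⇒ L₀.
Derive L from L₀ (diff closure).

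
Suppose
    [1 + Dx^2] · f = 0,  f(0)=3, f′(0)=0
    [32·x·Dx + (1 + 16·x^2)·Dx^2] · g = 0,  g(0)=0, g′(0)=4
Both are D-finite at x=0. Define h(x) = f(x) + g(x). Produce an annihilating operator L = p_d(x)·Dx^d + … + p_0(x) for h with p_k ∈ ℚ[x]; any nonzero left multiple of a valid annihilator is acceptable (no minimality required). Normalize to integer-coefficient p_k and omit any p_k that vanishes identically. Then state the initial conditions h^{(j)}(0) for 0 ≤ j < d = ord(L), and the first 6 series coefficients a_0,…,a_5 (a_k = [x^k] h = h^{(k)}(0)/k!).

f: a_k = 3, 0, -3/2, 0, 1/8, 0, …
g: a_k = 0, 4, 0, -64/3, 0, 1024/5, …
Weyl lclm of L_f,L_g ⇒ L₀ (ord ≤ 4).
L = (-6112·x + 99328·x^3 + 8192·x^5)·Dx + (-31 + 1072·x^2 + 25344·x^4 + 4096·x^6)·Dx^2 + (-6112·x + 99328·x^3 + 8192·x^5)·Dx^3 + (-31 + 1072·x^2 + 25344·x^4 + 4096·x^6)·Dx^4  (order 4).
h: a_k = 3, 4, -3/2, -64/3, 1/8, 1024/5, …
ICs: h(0) = 3, h′(0) = 4, h′′(0) = -3, h′′′(0) = -128.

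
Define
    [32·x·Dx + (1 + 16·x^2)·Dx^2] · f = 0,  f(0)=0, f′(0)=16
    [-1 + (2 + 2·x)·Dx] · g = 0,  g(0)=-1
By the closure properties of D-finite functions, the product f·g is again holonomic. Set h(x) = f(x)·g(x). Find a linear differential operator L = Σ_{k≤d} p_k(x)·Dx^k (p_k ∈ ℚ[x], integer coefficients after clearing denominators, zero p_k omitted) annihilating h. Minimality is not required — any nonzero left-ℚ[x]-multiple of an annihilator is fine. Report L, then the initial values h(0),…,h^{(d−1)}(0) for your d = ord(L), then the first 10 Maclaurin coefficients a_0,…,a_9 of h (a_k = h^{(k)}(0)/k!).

L = (3 - 64·x - 16·x^2) + (-4 + 124·x + 192·x^2 + 64·x^3)·Dx + (4 + 8·x + 68·x^2 + 128·x^3 + 64·x^4)·Dx^2  (order 2).
h: a_k = 0, -16, -8, 262/3, 125/3, -99509/120, -97129/240, 63582493/6720, 62254327/13440, -15179450477/129024, …
ICs: h(0) = 0, h′(0) = -16.

f: a_k = 0, 16, 0, -256/3, 0, 4096/5, 0, -65536/7, 0, 1048576/9, …
g: a_k = -1, -1/2, 1/8, -1/16, 5/128, -7/256, 21/1024, -33/2048, 429/32768, -715/65536, …
h₀=f·g: eliminate ⇒ L₀, order ≤ 2·1.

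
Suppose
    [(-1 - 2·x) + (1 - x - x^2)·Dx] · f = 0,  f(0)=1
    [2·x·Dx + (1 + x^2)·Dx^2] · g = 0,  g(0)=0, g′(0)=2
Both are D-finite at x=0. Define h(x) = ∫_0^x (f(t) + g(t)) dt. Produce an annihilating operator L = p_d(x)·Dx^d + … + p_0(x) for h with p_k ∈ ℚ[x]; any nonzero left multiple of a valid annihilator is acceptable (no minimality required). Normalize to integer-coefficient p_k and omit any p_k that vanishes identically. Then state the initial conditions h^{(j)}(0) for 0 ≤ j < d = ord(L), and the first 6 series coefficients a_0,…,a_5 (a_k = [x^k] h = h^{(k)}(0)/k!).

L = (-4 + 16·x + 64·x^2 + 72·x^3 + 66·x^4 + 6·x^6)·Dx^2 + (10 + 24·x + 28·x^2 + 60·x^3 + 65·x^4 + 50·x^5 + 3·x^6 + 6·x^7)·Dx^3 + (-2 - 2·x - 2·x^2 + 8·x^3 + 5·x^4 + 11·x^5 + 6·x^6 + x^7 + x^8)·Dx^4  (order 4).
h: a_k = 0, 1, 3/2, 2/3, 7/12, 1, …
ICs: h(0) = 0, h′(0) = 1, h′′(0) = 3, h′′′(0) = 4.

f: a_k = 1, 1, 2, 3, 5, 8, …
g: a_k = 0, 2, 0, -2/3, 0, 2/5, …
Weyl lclm of L_f,L_g ⇒ L₀ (ord ≤ 3).
∫: right-multiply L₀ by Dx.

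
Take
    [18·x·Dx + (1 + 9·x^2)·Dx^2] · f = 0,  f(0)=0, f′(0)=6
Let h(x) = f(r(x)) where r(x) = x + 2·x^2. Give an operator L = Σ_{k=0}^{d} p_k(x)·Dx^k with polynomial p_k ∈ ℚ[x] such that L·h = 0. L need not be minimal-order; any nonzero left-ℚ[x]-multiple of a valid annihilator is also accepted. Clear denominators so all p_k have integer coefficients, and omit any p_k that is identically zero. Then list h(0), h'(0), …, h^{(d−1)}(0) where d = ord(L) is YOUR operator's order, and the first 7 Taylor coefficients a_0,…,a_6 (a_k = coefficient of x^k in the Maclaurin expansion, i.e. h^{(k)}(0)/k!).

f: a_k = 0, 6, 0, -18, 0, 486/5, 0, …
Change of var in L_f (x↦r) gives L₀.
L = (-4 + 18·x + 144·x^2 + 432·x^3 + 432·x^4)·Dx + (1 + 4·x + 9·x^2 + 72·x^3 + 180·x^4 + 144·x^5)·Dx^2  (order 2).
h: a_k = 0, 6, 12, -18, -108, -594/5, 828, …
ICs: h(0) = 0, h′(0) = 6.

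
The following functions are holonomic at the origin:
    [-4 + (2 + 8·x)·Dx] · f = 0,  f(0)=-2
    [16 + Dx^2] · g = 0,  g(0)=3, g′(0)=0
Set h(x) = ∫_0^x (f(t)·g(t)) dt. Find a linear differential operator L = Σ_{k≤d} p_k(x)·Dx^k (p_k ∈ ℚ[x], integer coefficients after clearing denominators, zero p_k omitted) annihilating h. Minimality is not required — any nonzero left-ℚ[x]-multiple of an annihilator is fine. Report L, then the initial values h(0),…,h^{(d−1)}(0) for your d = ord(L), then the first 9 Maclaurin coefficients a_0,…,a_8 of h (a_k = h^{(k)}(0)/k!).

f: a_k = -2, -4, 4, -8, 20, -56, 168, -528, 1716, …
g: a_k = 3, 0, -24, 0, 32, 0, -256/15, 0, 512/105, …
f·g: L₀ = L_f ⊗_s L_g, ord ≤ 1·2.
Integrate: L := L₀·Dx.
L = (28 + 128·x + 256·x^2)·Dx + (-4 - 16·x)·Dx^2 + (1 + 8·x + 16·x^2)·Dx^3  (order 3).
h: a_k = 0, -6, -6, 20, 18, -20, -52/3, 2792/105, -802/15, …
ICs: h(0) = 0, h′(0) = -6, h′′(0) = -12.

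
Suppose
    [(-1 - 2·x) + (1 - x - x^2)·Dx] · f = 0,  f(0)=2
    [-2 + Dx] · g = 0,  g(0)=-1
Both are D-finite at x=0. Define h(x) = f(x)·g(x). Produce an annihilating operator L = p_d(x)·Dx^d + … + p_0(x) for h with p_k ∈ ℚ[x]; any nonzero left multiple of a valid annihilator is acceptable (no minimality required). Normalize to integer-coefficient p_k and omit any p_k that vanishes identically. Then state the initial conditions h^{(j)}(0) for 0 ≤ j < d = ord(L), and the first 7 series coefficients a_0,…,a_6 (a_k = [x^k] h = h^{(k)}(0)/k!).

L = (3 - 2·x^2) + (-1 + x + x^2)·Dx  (order 1).
h: a_k = -2, -6, -12, -62/3, -34, -276/5, -4022/45, …
ICs: h(0) = -2.

f: a_k = 2, 2, 4, 6, 10, 16, 26, …
g: a_k = -1, -2, -2, -4/3, -2/3, -4/15, -4/45, …
h₀=f·g: eliminate ⇒ L₀, order ≤ 1·1.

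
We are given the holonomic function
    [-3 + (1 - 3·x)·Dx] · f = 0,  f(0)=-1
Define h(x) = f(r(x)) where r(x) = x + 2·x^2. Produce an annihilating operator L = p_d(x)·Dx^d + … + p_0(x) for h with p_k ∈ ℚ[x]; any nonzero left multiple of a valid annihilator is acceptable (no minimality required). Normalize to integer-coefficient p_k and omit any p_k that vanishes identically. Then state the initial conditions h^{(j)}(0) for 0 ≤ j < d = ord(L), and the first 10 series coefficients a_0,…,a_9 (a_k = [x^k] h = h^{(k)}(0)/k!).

L = (3 + 12·x) + (-1 + 3·x + 6·x^2)·Dx  (order 1).
h: a_k = -1, -3, -15, -63, -279, -1215, -5319, -23247, -101655, -444447, …
ICs: h(0) = -1.

f: a_k = -1, -3, -9, -27, -81, -243, -729, -2187, -6561, -19683, …
L₀ from L_f via x↦r, Dx↦r'^{-1}Dx.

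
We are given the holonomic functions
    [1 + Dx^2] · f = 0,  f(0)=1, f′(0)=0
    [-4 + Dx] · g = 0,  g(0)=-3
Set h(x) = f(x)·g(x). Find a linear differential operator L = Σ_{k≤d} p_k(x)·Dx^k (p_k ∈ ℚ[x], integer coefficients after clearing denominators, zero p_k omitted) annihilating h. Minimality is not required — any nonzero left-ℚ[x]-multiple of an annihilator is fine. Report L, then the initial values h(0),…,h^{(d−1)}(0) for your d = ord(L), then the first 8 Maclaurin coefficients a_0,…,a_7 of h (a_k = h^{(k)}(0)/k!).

L = 17 - 8·Dx + Dx^2  (order 2).
h: a_k = -3, -12, -45/2, -26, -161/8, -101/10, -33/16, 727/420, …
ICs: h(0) = -3, h′(0) = -12.

f: a_k = 1, 0, -1/2, 0, 1/24, 0, -1/720, 0, …
g: a_k = -3, -12, -24, -32, -32, -128/5, -256/15, -1024/105, …
Sym-product of L_f,L_g gives L₀ (≤ ord 2).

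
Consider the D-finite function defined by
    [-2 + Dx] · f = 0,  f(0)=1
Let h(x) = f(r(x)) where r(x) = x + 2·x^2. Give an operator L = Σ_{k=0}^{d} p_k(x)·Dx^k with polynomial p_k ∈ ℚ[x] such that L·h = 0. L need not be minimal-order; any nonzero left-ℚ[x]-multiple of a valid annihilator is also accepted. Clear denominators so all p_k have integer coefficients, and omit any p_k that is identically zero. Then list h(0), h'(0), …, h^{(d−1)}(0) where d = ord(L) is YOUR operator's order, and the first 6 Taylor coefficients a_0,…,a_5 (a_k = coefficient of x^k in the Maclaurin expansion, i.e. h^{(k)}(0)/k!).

L = (-2 - 8·x) + Dx  (order 1).
h: a_k = 1, 2, 6, 28/3, 50/3, 108/5, …
ICs: h(0) = 1.

f: a_k = 1, 2, 2, 4/3, 2/3, 4/15, …
Change of var in L_f (x↦r) gives L₀.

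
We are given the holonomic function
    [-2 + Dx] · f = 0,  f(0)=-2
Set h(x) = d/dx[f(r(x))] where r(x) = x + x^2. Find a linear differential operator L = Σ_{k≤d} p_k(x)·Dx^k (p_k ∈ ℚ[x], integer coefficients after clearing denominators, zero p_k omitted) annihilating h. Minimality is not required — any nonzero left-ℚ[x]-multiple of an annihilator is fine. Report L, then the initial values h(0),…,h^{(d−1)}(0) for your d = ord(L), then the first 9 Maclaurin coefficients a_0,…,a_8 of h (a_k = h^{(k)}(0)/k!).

f: a_k = -2, -4, -4, -8/3, -4/3, -8/15, -8/45, -16/315, -4/315, …
Substitute x→r, Dx→(1/r')Dx; clear ⇒ L₀.
h=h₀': d/dx-closure on L₀ ⇒ L.
L = (4 + 8·x + 8·x^2) + (-1 - 2·x)·Dx  (order 1).
h: a_k = -4, -16, -32, -160/3, -208/3, -1216/15, -3712/45, -24448/315, -4192/63, …
ICs: h(0) = -4.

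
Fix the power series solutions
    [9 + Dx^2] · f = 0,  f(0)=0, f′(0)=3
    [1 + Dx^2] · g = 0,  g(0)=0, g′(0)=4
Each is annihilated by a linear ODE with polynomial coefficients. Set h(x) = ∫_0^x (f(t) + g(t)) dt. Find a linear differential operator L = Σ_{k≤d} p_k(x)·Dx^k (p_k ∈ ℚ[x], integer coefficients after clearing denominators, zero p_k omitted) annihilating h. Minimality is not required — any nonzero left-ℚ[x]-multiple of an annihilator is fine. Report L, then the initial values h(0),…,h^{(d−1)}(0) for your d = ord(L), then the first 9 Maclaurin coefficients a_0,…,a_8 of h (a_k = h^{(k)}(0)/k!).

f: a_k = 0, 3, 0, -9/2, 0, 81/40, 0, -243/560, 0, …
g: a_k = 0, 4, 0, -2/3, 0, 1/30, 0, -1/1260, 0, …
L₀ := lclm(L_f,L_g); ord L₀ ≤ 2+2.
h=∫₀ˣh₀: take L = L₀·Dx.
L = 9·Dx + 10·Dx^3 + Dx^5  (order 5).
h: a_k = 0, 0, 7/2, 0, -31/24, 0, 247/720, 0, -313/5760, …
ICs: h(0) = 0, h′(0) = 0, h′′(0) = 7, h′′′(0) = 0, h′′′′(0) = -31.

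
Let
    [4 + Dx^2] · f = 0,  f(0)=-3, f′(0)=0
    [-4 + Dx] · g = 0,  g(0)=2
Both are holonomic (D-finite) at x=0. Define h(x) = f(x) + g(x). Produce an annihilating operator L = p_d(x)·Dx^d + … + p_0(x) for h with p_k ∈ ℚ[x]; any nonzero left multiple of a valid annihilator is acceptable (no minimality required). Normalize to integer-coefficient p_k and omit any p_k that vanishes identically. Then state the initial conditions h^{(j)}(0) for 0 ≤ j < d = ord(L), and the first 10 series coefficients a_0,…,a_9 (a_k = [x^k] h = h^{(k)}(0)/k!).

f: a_k = -3, 0, 6, 0, -2, 0, 4/15, 0, -2/105, 0, …
g: a_k = 2, 8, 16, 64/3, 64/3, 256/15, 512/45, 2048/315, 1024/315, 4096/2835, …
Sum ⇒ L₀ = lclm(L_f,L_g) in ℚ(x)⟨Dx⟩.
L = -16 + 4·Dx - 4·Dx^2 + Dx^3  (order 3).
h: a_k = -1, 8, 22, 64/3, 58/3, 256/15, 524/45, 2048/315, 1018/315, 4096/2835, …
ICs: h(0) = -1, h′(0) = 8, h′′(0) = 44.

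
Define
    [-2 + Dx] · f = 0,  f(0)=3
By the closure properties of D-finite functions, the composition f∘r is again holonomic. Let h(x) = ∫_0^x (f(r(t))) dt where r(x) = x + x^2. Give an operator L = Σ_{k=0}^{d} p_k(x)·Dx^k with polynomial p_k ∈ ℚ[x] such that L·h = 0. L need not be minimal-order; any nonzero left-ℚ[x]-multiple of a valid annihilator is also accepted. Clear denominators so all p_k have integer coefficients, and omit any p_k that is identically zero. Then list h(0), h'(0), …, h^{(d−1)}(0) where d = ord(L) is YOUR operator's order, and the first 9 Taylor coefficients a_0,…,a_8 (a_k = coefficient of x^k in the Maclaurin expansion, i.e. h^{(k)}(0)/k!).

L = (-2 - 4·x)·Dx + Dx^2  (order 2).
h: a_k = 0, 3, 3, 4, 4, 4, 52/15, 304/105, 232/105, …
ICs: h(0) = 0, h′(0) = 3.

f: a_k = 3, 6, 6, 4, 2, 4/5, 4/15, 8/105, 2/105, …
f∘r: x↦r, Dx↦Dx/r' in L_f ⇒ L₀.
∫: right-multiply L₀ by Dx.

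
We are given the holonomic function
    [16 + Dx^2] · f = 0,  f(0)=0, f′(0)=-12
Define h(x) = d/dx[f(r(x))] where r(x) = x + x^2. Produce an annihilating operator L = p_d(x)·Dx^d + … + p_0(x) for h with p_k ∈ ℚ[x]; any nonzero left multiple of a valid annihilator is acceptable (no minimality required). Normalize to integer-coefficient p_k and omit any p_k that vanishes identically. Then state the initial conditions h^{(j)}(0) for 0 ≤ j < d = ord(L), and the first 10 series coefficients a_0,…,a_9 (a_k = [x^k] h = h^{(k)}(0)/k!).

f: a_k = 0, -12, 0, 32, 0, -128/5, 0, 1024/105, 0, -2048/945, …
L₀ from L_f via x↦r, Dx↦r'^{-1}Dx.
Derive L from L₀ (diff closure).
L = (28 + 128·x + 384·x^2 + 512·x^3 + 256·x^4) + (-6 - 12·x)·Dx + (1 + 4·x + 4·x^2)·Dx^2  (order 2).
h: a_k = -12, -24, 96, 384, 352, -576, -25856/15, -22528/15, 70528/105, 20736/7, …
ICs: h(0) = -12, h′(0) = -24.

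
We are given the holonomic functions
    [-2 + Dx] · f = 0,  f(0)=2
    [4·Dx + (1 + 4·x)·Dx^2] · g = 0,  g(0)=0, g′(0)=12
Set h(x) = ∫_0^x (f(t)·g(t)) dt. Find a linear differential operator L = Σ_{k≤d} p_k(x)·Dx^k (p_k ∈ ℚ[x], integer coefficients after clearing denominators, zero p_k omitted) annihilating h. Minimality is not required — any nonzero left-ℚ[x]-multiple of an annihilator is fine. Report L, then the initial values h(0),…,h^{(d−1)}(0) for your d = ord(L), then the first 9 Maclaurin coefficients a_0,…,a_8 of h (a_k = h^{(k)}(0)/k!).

f: a_k = 2, 4, 4, 8/3, 4/3, 8/15, 8/45, 16/315, 4/315, …
g: a_k = 0, 12, -24, 64, -192, 3072/5, -2048, 49152/7, -24576, …
L₀ := L_f ⊗_s L_g (sym. prod.), ord ≤ 2.
∫: right-multiply L₀ by Dx.
L = (-4 + 16·x)·Dx - 16·x·Dx^2 + (1 + 4·x)·Dx^3  (order 3).
h: a_k = 0, 0, 12, 0, 20, -192/5, 1672/15, -6784/21, 103316/105, …
ICs: h(0) = 0, h′(0) = 0, h′′(0) = 24.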